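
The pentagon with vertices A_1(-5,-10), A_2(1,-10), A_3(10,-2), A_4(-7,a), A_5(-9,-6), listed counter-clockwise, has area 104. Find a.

-2

The doubled signed area Σ (x_i y_{i+1} − x_{i+1} y_i) is linear in a.
With a=0 it equals 246; the coefficient of a is 19 (from the two edges through A_4).
So 19·a + 246 = 2·104 = 208 ⇒ a = -2.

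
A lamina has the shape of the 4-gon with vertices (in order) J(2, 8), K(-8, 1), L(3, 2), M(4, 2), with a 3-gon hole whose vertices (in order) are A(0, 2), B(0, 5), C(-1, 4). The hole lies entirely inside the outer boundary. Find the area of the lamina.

35

Outer boundary:
Apply the shoelace formula: 2A = Σ (x_i·y_{i+1} − x_{i+1}·y_i), indices taken mod 4.
Σ = (66) + (-19) + (-2) + (28) = 73
Area = |Σ|/2 = 36.5.
Hole:
Apply Gauss's area formula: 2A = Σ (x_i·y_{i+1} − x_{i+1}·y_i), indices taken mod 3.
Cross-terms: 0, 5, -2  ⇒  Σ = 3
Area = |Σ|/2 = 1.5.
Net area = 36.5 − 1.5 = 35.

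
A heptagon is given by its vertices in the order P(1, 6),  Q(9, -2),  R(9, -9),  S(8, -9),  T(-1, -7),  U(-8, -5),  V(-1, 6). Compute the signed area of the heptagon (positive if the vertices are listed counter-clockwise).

-154.5

Cross-terms: -56, -63, -9, -65, -51, -53, -12  ⇒  Σ = -309
Signed area = Σ/2 = -154.5 (negative ⇒ clockwise traversal).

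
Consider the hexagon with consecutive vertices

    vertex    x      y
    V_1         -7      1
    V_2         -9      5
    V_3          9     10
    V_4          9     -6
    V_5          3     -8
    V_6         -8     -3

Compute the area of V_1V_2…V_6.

230.5

Apply the surveyor's formula: 2A = Σ (x_i·y_{i+1} − x_{i+1}·y_i), indices taken mod 6.
Σ = (-26) + (-135) + (-144) + (-54) + (-73) + (-29) = -461
Area = |Σ|/2 = 230.5.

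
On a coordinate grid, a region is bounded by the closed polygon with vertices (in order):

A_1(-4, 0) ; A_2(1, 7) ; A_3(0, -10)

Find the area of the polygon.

Apply Gauss's area formula: 2A = Σ (x_i·y_{i+1} − x_{i+1}·y_i), indices taken mod 3.
Σ = (-28) + (-10) + (-40) = -78
Area = |Σ|/2 = 39.

39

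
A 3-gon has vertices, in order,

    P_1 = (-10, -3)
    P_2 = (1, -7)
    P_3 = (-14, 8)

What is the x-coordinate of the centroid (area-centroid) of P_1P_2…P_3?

-23/3

Apply Gauss's area formula. First the cross-terms c_i = x_i·y_{i+1} − x_{i+1}·y_i:
  73, -90, 122  ⇒  2A = 105, A = 52.5.
Then Σ (x_i + x_{i+1})·c_i = -2415, so x̄ = -2415 / (6·52.5) = -23/3.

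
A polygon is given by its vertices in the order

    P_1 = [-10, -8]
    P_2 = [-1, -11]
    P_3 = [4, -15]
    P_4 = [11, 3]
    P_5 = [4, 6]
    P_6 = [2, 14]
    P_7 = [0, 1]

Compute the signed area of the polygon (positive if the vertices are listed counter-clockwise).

224

Apply Gauss's area formula: 2A = Σ (x_i·y_{i+1} − x_{i+1}·y_i), indices taken mod 7.
Σ = (102) + (59) + (177) + (54) + (44) + (2) + (10) = 448
Signed area = Σ/2 = 224 (positive ⇒ counter-clockwise traversal).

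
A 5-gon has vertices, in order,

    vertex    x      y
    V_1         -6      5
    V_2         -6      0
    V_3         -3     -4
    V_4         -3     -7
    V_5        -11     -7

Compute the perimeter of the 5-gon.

34

|V_1V_2| = √((0)² + (-5)²) = √25 = 5
|V_2V_3| = √((3)² + (-4)²) = √25 = 5
|V_3V_4| = √((0)² + (-3)²) = √9 = 3
|V_4V_5| = √((-8)² + (0)²) = √64 = 8
|V_5V_1| = √((5)² + (12)²) = √169 = 13
Perimeter = 5 + 5 + 3 + 8 + 13 = 34.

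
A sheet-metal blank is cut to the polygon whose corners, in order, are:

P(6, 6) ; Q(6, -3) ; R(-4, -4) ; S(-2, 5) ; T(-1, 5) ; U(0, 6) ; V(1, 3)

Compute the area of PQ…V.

73.5

Σ = (-54) + (-36) + (-28) + (-5) + (-6) + (-6) + (-12) = -147
Area = |Σ|/2 = 73.5.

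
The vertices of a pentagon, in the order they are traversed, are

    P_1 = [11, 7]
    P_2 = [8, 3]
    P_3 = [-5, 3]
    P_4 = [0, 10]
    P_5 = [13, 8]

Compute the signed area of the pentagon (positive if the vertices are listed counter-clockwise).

Apply Gauss's area formula: 2A = Σ (x_i·y_{i+1} − x_{i+1}·y_i), indices taken mod 5.
P_1→P_2: (11)(3) − (8)(7) = -23
P_2→P_3: (8)(3) − (-5)(3) = 39
P_3→P_4: (-5)(10) − (0)(3) = -50
P_4→P_5: (0)(8) − (13)(10) = -130
P_5→P_1: (13)(7) − (11)(8) = 3
Σ = -161
Signed area = Σ/2 = -80.5 (negative ⇒ clockwise traversal).

-80.5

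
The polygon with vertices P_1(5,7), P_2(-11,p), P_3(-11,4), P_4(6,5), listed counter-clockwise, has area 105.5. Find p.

Write out the shoelace sum; only the two edges meeting at P_2 involve p:
2·Area = [(5·p − (-11)·7) + ((-11)·4 − (-11)·p)] + -62
       = 16·p + -29 = 211
⇒ p = 15.

15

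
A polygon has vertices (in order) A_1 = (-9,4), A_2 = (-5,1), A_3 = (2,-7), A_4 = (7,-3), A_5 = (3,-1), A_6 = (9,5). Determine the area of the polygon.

97

Σ = (11) + (33) + (43) + (2) + (24) + (81) = 194
Area = |Σ|/2 = 97.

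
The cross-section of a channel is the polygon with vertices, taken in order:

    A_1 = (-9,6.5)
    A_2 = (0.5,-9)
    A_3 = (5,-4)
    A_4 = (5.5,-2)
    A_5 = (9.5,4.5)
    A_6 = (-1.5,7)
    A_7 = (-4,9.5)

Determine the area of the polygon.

Apply the shoelace (surveyor's) formula: 2A = Σ (x_i·y_{i+1} − x_{i+1}·y_i), indices taken mod 7.
Σ = (77.75) + (43) + (12) + (43.75) + (73.25) + (13.75) + (59.5) = 323
Area = |Σ|/2 = 161.5.

161.5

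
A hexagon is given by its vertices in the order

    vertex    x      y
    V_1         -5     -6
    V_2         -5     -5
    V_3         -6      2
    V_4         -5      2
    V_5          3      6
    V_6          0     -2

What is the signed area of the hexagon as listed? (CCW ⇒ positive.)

Apply the shoelace (surveyor's) formula: 2A = Σ (x_i·y_{i+1} − x_{i+1}·y_i), indices taken mod 6.
Σ = (-5) + (-40) + (-2) + (-36) + (-6) + (-10) = -99
Signed area = Σ/2 = -49.5 (negative ⇒ clockwise traversal).

-49.5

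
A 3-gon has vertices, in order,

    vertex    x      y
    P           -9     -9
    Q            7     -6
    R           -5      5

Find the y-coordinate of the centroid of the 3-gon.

Apply the shoelace (surveyor's) formula. First the cross-terms c_i = x_i·y_{i+1} − x_{i+1}·y_i:
  117, 5, 90  ⇒  2A = 212, A = 106.
Then Σ (y_i + y_{i+1})·c_i = -2120, so ȳ = -2120 / (6·106) = -10/3.

-10/3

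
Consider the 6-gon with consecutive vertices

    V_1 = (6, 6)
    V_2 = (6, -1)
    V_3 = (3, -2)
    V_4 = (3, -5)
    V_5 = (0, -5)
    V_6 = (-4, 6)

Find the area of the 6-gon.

77.5

Cross-terms: -42, -9, -9, -15, -20, -60  ⇒  Σ = -155
Area = |Σ|/2 = 77.5.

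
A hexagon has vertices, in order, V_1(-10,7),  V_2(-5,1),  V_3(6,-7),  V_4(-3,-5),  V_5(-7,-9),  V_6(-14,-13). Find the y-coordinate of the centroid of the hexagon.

Apply the shoelace formula. First the cross-terms c_i = x_i·y_{i+1} − x_{i+1}·y_i:
  25, 29, -51, -8, -35, -228  ⇒  2A = -268, A = -134.
Then Σ (y_i + y_{i+1})·c_i = 2888, so ȳ = 2888 / (6·(-134)) = -722/201.

-722/201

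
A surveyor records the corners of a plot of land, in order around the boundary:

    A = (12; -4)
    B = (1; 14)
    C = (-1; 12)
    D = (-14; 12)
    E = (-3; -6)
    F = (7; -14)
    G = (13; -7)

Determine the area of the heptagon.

Apply the shoelace (surveyor's) formula: 2A = Σ (x_i·y_{i+1} − x_{i+1}·y_i), indices taken mod 7.
Σ = (172) + (26) + (156) + (120) + (84) + (133) + (32) = 723
Area = |Σ|/2 = 361.5.

361.5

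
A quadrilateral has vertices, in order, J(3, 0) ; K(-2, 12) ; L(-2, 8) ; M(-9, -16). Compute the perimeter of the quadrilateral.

|JK| = √((-5)² + (12)²) = √169 = 13
|KL| = √((0)² + (-4)²) = √16 = 4
|LM| = √((-7)² + (-24)²) = √625 = 25
|MJ| = √((12)² + (16)²) = √400 = 20
Perimeter = 13 + 4 + 25 + 20 = 62.

62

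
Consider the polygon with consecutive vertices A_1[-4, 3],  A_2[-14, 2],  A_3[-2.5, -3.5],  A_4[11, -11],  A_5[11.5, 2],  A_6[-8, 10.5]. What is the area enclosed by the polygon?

Apply the shoelace formula: 2A = Σ (x_i·y_{i+1} − x_{i+1}·y_i), indices taken mod 6.
Σ = (34) + (54) + (66) + (148.5) + (136.75) + (18) = 457.25
Area = |Σ|/2 = 228.625.

228.625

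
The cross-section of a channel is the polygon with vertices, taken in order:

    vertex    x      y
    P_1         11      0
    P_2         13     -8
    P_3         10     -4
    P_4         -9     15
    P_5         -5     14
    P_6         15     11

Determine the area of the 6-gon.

191.5

Apply the shoelace (surveyor's) formula: 2A = Σ (x_i·y_{i+1} − x_{i+1}·y_i), indices taken mod 6.
Cross-terms: -88, 28, 114, -51, -265, -121  ⇒  Σ = -383
Area = |Σ|/2 = 191.5.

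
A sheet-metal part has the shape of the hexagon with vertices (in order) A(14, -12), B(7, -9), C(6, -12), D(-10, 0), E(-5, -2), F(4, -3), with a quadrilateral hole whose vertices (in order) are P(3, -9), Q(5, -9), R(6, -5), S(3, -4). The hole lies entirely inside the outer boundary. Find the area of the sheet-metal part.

66

Outer boundary:
Cross-terms: -42, -30, -120, 20, 23, -6  ⇒  Σ = -155
Area = |Σ|/2 = 77.5.
Hole:
Apply the surveyor's formula: 2A = Σ (x_i·y_{i+1} − x_{i+1}·y_i), indices taken mod 4.
P→Q: (3)(-9) − (5)(-9) = 18
Q→R: (5)(-5) − (6)(-9) = 29
R→S: (6)(-4) − (3)(-5) = -9
S→P: (3)(-9) − (3)(-4) = -15
Σ = 23
Area = |Σ|/2 = 11.5.
Net area = 77.5 − 11.5 = 66.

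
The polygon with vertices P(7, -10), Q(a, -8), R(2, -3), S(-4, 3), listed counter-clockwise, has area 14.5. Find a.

8

Write out the shoelace sum; only the two edges meeting at Q involve a:
2·Area = [(7·(-8) − a·(-10)) + (a·(-3) − 2·(-8))] + 13
       = 7·a + -27 = 29
⇒ a = 8.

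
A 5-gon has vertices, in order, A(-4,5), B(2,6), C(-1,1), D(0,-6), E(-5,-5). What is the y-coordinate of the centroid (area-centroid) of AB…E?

Apply the surveyor's formula. First the cross-terms c_i = x_i·y_{i+1} − x_{i+1}·y_i:
  -34, 8, 6, -30, -45  ⇒  2A = -95, A = -47.5.
Then Σ (y_i + y_{i+1})·c_i = -18, so ȳ = -18 / (6·(-47.5)) = 6/95.

6/95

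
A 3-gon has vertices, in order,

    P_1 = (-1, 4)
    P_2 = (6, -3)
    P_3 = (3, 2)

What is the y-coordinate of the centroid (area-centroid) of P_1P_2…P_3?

1

Apply the shoelace (surveyor's) formula. First the cross-terms c_i = x_i·y_{i+1} − x_{i+1}·y_i:
  -21, 21, 14  ⇒  2A = 14, A = 7.
Then Σ (y_i + y_{i+1})·c_i = 42, so ȳ = 42 / (6·7) = 1.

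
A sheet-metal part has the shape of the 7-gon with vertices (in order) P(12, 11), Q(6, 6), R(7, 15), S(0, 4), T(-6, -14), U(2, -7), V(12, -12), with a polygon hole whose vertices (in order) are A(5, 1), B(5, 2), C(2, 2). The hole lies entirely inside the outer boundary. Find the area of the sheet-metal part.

Outer boundary:
Σ = (6) + (48) + (28) + (24) + (70) + (60) + (276) = 512
Area = |Σ|/2 = 256.
Hole:
Apply the shoelace formula: 2A = Σ (x_i·y_{i+1} − x_{i+1}·y_i), indices taken mod 3.
Σ = (5) + (6) + (-8) = 3
Area = |Σ|/2 = 1.5.
Net area = 256 − 1.5 = 254.5.

254.5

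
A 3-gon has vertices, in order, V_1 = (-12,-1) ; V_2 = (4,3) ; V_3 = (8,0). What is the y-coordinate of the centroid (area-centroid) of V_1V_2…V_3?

Apply Gauss's area formula. First the cross-terms c_i = x_i·y_{i+1} − x_{i+1}·y_i:
  -32, -24, -8  ⇒  2A = -64, A = -32.
Then Σ (y_i + y_{i+1})·c_i = -128, so ȳ = -128 / (6·(-32)) = 2/3.

2/3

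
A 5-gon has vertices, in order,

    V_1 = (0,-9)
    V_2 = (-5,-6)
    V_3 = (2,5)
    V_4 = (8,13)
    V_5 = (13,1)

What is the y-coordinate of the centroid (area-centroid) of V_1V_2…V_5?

Apply the shoelace (surveyor's) formula. First the cross-terms c_i = x_i·y_{i+1} − x_{i+1}·y_i:
  -45, -13, -14, -161, -117  ⇒  2A = -350, A = -175.
Then Σ (y_i + y_{i+1})·c_i = -882, so ȳ = -882 / (6·(-175)) = 0.84.

0.84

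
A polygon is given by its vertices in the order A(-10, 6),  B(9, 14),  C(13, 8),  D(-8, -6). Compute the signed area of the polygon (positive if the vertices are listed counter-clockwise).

Σ = (-194) + (-110) + (-14) + (-108) = -426
Signed area = Σ/2 = -213 (negative ⇒ clockwise traversal).

-213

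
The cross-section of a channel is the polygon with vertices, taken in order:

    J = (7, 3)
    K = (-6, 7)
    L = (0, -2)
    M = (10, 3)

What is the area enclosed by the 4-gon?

54

Apply the shoelace (surveyor's) formula: 2A = Σ (x_i·y_{i+1} − x_{i+1}·y_i), indices taken mod 4.
Σ = (67) + (12) + (20) + (9) = 108
Area = |Σ|/2 = 54.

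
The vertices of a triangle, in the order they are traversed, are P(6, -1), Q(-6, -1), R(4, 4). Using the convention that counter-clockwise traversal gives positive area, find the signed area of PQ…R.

-30

Cross-terms: -12, -20, -28  ⇒  Σ = -60
Signed area = Σ/2 = -30 (negative ⇒ clockwise traversal).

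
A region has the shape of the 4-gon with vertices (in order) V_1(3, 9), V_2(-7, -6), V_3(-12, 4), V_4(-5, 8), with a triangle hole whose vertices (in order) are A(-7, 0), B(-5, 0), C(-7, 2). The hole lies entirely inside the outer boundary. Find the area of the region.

98

Outer boundary:
V_1→V_2: (3)(-6) − (-7)(9) = 45
V_2→V_3: (-7)(4) − (-12)(-6) = -100
V_3→V_4: (-12)(8) − (-5)(4) = -76
V_4→V_1: (-5)(9) − (3)(8) = -69
Σ = -200
Area = |Σ|/2 = 100.
Hole:
Apply the shoelace (surveyor's) formula: 2A = Σ (x_i·y_{i+1} − x_{i+1}·y_i), indices taken mod 3.
Σ = (0) + (-10) + (14) = 4
Area = |Σ|/2 = 2.
Net area = 100 − 2 = 98.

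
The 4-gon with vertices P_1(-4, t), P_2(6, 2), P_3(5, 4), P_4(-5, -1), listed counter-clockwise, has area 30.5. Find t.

The doubled signed area Σ (x_i y_{i+1} − x_{i+1} y_i) is linear in t.
With t=0 it equals 17; the coefficient of t is -11 (from the two edges through P_1).
So -11·t + 17 = 2·30.5 = 61 ⇒ t = -4.

-4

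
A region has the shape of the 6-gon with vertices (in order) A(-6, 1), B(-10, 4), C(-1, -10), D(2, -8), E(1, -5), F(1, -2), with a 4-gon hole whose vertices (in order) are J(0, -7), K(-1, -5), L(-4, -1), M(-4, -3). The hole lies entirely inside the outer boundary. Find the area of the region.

49

Outer boundary:
Σ = (-14) + (104) + (28) + (-2) + (3) + (-11) = 108
Area = |Σ|/2 = 54.
Hole:
Apply the shoelace (surveyor's) formula: 2A = Σ (x_i·y_{i+1} − x_{i+1}·y_i), indices taken mod 4.
J→K: (0)(-5) − (-1)(-7) = -7
K→L: (-1)(-1) − (-4)(-5) = -19
L→M: (-4)(-3) − (-4)(-1) = 8
M→J: (-4)(-7) − (0)(-3) = 28
Σ = 10
Area = |Σ|/2 = 5.
Net area = 54 − 5 = 49.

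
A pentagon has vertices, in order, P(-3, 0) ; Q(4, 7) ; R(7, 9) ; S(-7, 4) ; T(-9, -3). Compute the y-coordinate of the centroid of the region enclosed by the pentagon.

304/105

Apply the shoelace (surveyor's) formula. First the cross-terms c_i = x_i·y_{i+1} − x_{i+1}·y_i:
  -21, -13, 91, 57, -9  ⇒  2A = 105, A = 52.5.
Then Σ (y_i + y_{i+1})·c_i = 912, so ȳ = 912 / (6·52.5) = 304/105.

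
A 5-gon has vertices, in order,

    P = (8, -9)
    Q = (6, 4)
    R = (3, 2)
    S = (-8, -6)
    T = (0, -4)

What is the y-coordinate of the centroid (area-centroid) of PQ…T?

-193/74

Apply the surveyor's formula. First the cross-terms c_i = x_i·y_{i+1} − x_{i+1}·y_i:
  86, 0, -2, 32, 32  ⇒  2A = 148, A = 74.
Then Σ (y_i + y_{i+1})·c_i = -1158, so ȳ = -1158 / (6·74) = -193/74.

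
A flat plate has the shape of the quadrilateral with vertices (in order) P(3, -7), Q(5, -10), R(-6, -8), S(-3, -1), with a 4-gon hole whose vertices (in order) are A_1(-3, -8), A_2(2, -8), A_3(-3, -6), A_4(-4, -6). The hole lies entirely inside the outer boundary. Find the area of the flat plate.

Outer boundary:
Apply Gauss's area formula: 2A = Σ (x_i·y_{i+1} − x_{i+1}·y_i), indices taken mod 4.
Σ = (5) + (-100) + (-18) + (24) = -89
Area = |Σ|/2 = 44.5.
Hole:
Apply the shoelace formula: 2A = Σ (x_i·y_{i+1} − x_{i+1}·y_i), indices taken mod 4.
Σ = (40) + (-36) + (-6) + (14) = 12
Area = |Σ|/2 = 6.
Net area = 44.5 − 6 = 38.5.

38.5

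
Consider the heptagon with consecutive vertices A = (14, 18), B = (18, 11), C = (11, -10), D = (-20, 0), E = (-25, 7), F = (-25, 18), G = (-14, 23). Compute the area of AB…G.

A→B: (14)(11) − (18)(18) = -170
B→C: (18)(-10) − (11)(11) = -301
C→D: (11)(0) − (-20)(-10) = -200
D→E: (-20)(7) − (-25)(0) = -140
E→F: (-25)(18) − (-25)(7) = -275
F→G: (-25)(23) − (-14)(18) = -323
G→A: (-14)(18) − (14)(23) = -574
Σ = -1983
Area = |Σ|/2 = 991.5.

991.5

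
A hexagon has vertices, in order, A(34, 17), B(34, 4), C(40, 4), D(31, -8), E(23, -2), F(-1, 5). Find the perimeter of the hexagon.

|AB| = √((0)² + (-13)²) = √169 = 13
|BC| = √((6)² + (0)²) = √36 = 6
|CD| = √((-9)² + (-12)²) = √225 = 15
|DE| = √((-8)² + (6)²) = √100 = 10
|EF| = √((-24)² + (7)²) = √625 = 25
|FA| = √((35)² + (12)²) = √1369 = 37
Perimeter = 13 + 6 + 15 + 10 + 25 + 37 = 106.

106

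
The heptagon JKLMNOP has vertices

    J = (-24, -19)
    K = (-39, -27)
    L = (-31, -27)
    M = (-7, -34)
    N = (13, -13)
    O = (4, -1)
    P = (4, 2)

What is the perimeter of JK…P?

|JK| = √((-15)² + (-8)²) = √289 = 17
|KL| = √((8)² + (0)²) = √64 = 8
|LM| = √((24)² + (-7)²) = √625 = 25
|MN| = √((20)² + (21)²) = √841 = 29
|NO| = √((-9)² + (12)²) = √225 = 15
|OP| = √((0)² + (3)²) = √9 = 3
|PJ| = √((-28)² + (-21)²) = √1225 = 35
Perimeter = 17 + 8 + 25 + 29 + 15 + 3 + 35 = 132.

132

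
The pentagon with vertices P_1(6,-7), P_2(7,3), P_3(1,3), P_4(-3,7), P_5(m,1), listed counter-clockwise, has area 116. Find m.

-10

The doubled signed area Σ (x_i y_{i+1} − x_{i+1} y_i) is linear in m.
With m=0 it equals 92; the coefficient of m is -14 (from the two edges through P_5).
So -14·m + 92 = 2·116 = 232 ⇒ m = -10.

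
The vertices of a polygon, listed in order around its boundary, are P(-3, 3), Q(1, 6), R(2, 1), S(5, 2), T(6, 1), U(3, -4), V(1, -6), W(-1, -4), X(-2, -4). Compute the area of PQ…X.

Apply the surveyor's formula: 2A = Σ (x_i·y_{i+1} − x_{i+1}·y_i), indices taken mod 9.
Σ = (-21) + (-11) + (-1) + (-7) + (-27) + (-14) + (-10) + (-4) + (-18) = -113
Area = |Σ|/2 = 56.5.

56.5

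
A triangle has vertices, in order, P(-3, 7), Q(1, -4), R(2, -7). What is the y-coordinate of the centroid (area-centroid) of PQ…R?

Apply the surveyor's formula. First the cross-terms c_i = x_i·y_{i+1} − x_{i+1}·y_i:
  5, 1, -7  ⇒  2A = -1, A = -0.5.
Then Σ (y_i + y_{i+1})·c_i = 4, so ȳ = 4 / (6·(-0.5)) = -4/3.

-4/3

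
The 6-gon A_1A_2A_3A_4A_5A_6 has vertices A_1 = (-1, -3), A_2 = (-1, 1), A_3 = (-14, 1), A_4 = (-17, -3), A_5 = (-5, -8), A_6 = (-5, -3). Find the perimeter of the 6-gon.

44

|A_1A_2| = √((0)² + (4)²) = √16 = 4
|A_2A_3| = √((-13)² + (0)²) = √169 = 13
|A_3A_4| = √((-3)² + (-4)²) = √25 = 5
|A_4A_5| = √((12)² + (-5)²) = √169 = 13
|A_5A_6| = √((0)² + (5)²) = √25 = 5
|A_6A_1| = √((4)² + (0)²) = √16 = 4
Perimeter = 4 + 13 + 5 + 13 + 5 + 4 = 44.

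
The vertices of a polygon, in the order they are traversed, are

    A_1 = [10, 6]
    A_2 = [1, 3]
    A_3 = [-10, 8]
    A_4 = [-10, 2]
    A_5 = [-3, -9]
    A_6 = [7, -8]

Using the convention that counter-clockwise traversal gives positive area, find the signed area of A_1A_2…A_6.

213.5

Σ = (24) + (38) + (60) + (96) + (87) + (122) = 427
Signed area = Σ/2 = 213.5 (positive ⇒ counter-clockwise traversal).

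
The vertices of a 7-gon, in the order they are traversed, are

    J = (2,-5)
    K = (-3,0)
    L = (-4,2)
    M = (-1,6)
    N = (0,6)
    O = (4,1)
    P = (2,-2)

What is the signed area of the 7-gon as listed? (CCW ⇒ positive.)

Σ = (-15) + (-6) + (-22) + (-6) + (-24) + (-10) + (-6) = -89
Signed area = Σ/2 = -44.5 (negative ⇒ clockwise traversal).

-44.5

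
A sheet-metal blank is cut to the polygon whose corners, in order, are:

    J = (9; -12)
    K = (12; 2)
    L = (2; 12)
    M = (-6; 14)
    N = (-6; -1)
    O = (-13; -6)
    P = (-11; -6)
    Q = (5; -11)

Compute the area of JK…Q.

Σ = (162) + (140) + (100) + (90) + (23) + (12) + (151) + (39) = 717
Area = |Σ|/2 = 358.5.

358.5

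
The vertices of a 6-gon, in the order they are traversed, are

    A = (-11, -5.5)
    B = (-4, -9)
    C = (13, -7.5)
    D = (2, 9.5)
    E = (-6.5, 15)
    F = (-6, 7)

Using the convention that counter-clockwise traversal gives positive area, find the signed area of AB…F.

304.375

Apply the shoelace (surveyor's) formula: 2A = Σ (x_i·y_{i+1} − x_{i+1}·y_i), indices taken mod 6.
Σ = (77) + (147) + (138.5) + (91.75) + (44.5) + (110) = 608.75
Signed area = Σ/2 = 304.375 (positive ⇒ counter-clockwise traversal).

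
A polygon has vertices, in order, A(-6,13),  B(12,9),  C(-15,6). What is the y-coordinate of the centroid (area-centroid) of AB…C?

28/3

Apply the shoelace formula. First the cross-terms c_i = x_i·y_{i+1} − x_{i+1}·y_i:
  -210, 207, -159  ⇒  2A = -162, A = -81.
Then Σ (y_i + y_{i+1})·c_i = -4536, so ȳ = -4536 / (6·(-81)) = 28/3.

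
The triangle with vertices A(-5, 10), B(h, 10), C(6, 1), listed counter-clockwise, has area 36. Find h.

-13

Write out the shoelace sum; only the two edges meeting at B involve h:
2·Area = [((-5)·10 − h·10) + (h·1 − 6·10)] + 65
       = -9·h + -45 = 72
⇒ h = -13.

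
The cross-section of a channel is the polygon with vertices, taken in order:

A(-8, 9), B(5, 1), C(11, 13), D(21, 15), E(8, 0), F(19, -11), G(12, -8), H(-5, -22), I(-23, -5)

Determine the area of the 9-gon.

Apply Gauss's area formula: 2A = Σ (x_i·y_{i+1} − x_{i+1}·y_i), indices taken mod 9.
A→B: (-8)(1) − (5)(9) = -53
B→C: (5)(13) − (11)(1) = 54
C→D: (11)(15) − (21)(13) = -108
D→E: (21)(0) − (8)(15) = -120
E→F: (8)(-11) − (19)(0) = -88
F→G: (19)(-8) − (12)(-11) = -20
G→H: (12)(-22) − (-5)(-8) = -304
H→I: (-5)(-5) − (-23)(-22) = -481
I→A: (-23)(9) − (-8)(-5) = -247
Σ = -1367
Area = |Σ|/2 = 683.5.

683.5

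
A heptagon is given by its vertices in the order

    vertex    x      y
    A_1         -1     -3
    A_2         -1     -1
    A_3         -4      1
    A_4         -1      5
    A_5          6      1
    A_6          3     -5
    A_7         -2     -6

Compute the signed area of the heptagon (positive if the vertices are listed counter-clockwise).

Apply Gauss's area formula: 2A = Σ (x_i·y_{i+1} − x_{i+1}·y_i), indices taken mod 7.
Σ = (-2) + (-5) + (-19) + (-31) + (-33) + (-28) + (0) = -118
Signed area = Σ/2 = -59 (negative ⇒ clockwise traversal).

-59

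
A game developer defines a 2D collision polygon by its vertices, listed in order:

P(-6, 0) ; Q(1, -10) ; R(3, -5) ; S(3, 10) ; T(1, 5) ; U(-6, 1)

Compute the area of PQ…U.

Σ = (60) + (25) + (45) + (5) + (31) + (6) = 172
Area = |Σ|/2 = 86.

86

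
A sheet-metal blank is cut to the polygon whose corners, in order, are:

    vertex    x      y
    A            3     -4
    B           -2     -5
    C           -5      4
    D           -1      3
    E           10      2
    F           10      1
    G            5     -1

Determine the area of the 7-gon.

70.5

Apply the surveyor's formula: 2A = Σ (x_i·y_{i+1} − x_{i+1}·y_i), indices taken mod 7.
Σ = (-23) + (-33) + (-11) + (-32) + (-10) + (-15) + (-17) = -141
Area = |Σ|/2 = 70.5.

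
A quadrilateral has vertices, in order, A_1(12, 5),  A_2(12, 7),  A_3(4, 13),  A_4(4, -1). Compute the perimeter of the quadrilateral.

|A_1A_2| = √((0)² + (2)²) = √4 = 2
|A_2A_3| = √((-8)² + (6)²) = √100 = 10
|A_3A_4| = √((0)² + (-14)²) = √196 = 14
|A_4A_1| = √((8)² + (6)²) = √100 = 10
Perimeter = 2 + 10 + 14 + 10 = 36.

36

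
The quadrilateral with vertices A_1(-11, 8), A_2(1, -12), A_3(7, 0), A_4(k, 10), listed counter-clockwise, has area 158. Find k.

The doubled signed area Σ (x_i y_{i+1} − x_{i+1} y_i) is linear in k.
With k=0 it equals 388; the coefficient of k is 8 (from the two edges through A_4).
So 8·k + 388 = 2·158 = 316 ⇒ k = -9.

-9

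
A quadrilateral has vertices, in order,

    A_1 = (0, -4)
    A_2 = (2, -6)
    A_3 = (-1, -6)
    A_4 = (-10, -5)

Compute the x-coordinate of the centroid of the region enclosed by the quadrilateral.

Apply the surveyor's formula. First the cross-terms c_i = x_i·y_{i+1} − x_{i+1}·y_i:
  8, -18, -55, 40  ⇒  2A = -25, A = -12.5.
Then Σ (x_i + x_{i+1})·c_i = 203, so x̄ = 203 / (6·(-12.5)) = -203/75.

-203/75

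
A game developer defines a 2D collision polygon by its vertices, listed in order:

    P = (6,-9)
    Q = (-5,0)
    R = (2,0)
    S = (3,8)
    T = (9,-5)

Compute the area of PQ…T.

83.5

Apply the shoelace (surveyor's) formula: 2A = Σ (x_i·y_{i+1} − x_{i+1}·y_i), indices taken mod 5.
Σ = (-45) + (0) + (16) + (-87) + (-51) = -167
Area = |Σ|/2 = 83.5.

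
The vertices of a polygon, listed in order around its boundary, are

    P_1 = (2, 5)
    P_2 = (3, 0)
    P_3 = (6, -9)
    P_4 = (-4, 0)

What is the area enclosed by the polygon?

Apply the surveyor's formula: 2A = Σ (x_i·y_{i+1} − x_{i+1}·y_i), indices taken mod 4.
Σ = (-15) + (-27) + (-36) + (-20) = -98
Area = |Σ|/2 = 49.

49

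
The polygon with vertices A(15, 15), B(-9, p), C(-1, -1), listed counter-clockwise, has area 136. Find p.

The doubled signed area Σ (x_i y_{i+1} − x_{i+1} y_i) is linear in p.
With p=0 it equals 144; the coefficient of p is 16 (from the two edges through B).
So 16·p + 144 = 2·136 = 272 ⇒ p = 8.

8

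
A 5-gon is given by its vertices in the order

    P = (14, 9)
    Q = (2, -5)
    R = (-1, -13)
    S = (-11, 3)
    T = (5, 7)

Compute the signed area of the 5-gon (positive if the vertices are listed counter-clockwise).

-205

Apply the surveyor's formula: 2A = Σ (x_i·y_{i+1} − x_{i+1}·y_i), indices taken mod 5.
P→Q: (14)(-5) − (2)(9) = -88
Q→R: (2)(-13) − (-1)(-5) = -31
R→S: (-1)(3) − (-11)(-13) = -146
S→T: (-11)(7) − (5)(3) = -92
T→P: (5)(9) − (14)(7) = -53
Σ = -410
Signed area = Σ/2 = -205 (negative ⇒ clockwise traversal).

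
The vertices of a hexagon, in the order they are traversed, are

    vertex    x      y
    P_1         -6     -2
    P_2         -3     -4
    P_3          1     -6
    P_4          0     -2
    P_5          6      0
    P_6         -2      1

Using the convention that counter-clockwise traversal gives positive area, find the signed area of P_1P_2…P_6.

33

Cross-terms: 18, 22, -2, 12, 6, 10  ⇒  Σ = 66
Signed area = Σ/2 = 33 (positive ⇒ counter-clockwise traversal).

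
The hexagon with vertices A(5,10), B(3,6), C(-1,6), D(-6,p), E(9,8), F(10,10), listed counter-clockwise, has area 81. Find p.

-9

Write out the shoelace sum; only the two edges meeting at D involve p:
2·Area = [((-1)·p − (-6)·6) + ((-6)·8 − 9·p)] + 84
       = -10·p + 72 = 162
⇒ p = -9.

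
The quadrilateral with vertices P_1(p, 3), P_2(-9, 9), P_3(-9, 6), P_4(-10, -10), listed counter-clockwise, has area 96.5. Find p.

1

Write out the shoelace sum; only the two edges meeting at P_1 involve p:
2·Area = [((-10)·3 − p·(-10)) + (p·9 − (-9)·3)] + 177
       = 19·p + 174 = 193
⇒ p = 1.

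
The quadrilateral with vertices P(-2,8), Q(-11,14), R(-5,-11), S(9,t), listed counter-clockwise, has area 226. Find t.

-10

The doubled signed area Σ (x_i y_{i+1} − x_{i+1} y_i) is linear in t.
With t=0 it equals 422; the coefficient of t is -3 (from the two edges through S).
So -3·t + 422 = 2·226 = 452 ⇒ t = -10.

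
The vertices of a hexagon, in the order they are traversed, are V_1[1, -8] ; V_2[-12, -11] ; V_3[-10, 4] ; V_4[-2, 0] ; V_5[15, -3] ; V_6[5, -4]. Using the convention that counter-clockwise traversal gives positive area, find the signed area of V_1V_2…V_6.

Apply Gauss's area formula: 2A = Σ (x_i·y_{i+1} − x_{i+1}·y_i), indices taken mod 6.
Σ = (-107) + (-158) + (8) + (6) + (-45) + (-36) = -332
Signed area = Σ/2 = -166 (negative ⇒ clockwise traversal).

-166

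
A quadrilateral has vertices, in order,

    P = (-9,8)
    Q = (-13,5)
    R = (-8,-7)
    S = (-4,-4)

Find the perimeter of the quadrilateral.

36

|PQ| = √((-4)² + (-3)²) = √25 = 5
|QR| = √((5)² + (-12)²) = √169 = 13
|RS| = √((4)² + (3)²) = √25 = 5
|SP| = √((-5)² + (12)²) = √169 = 13
Perimeter = 5 + 13 + 5 + 13 = 36.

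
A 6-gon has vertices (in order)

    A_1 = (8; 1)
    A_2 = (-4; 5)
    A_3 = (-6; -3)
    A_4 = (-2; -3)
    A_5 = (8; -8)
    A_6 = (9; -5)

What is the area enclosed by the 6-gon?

109.5

Apply the shoelace formula: 2A = Σ (x_i·y_{i+1} − x_{i+1}·y_i), indices taken mod 6.
A_1→A_2: (8)(5) − (-4)(1) = 44
A_2→A_3: (-4)(-3) − (-6)(5) = 42
A_3→A_4: (-6)(-3) − (-2)(-3) = 12
A_4→A_5: (-2)(-8) − (8)(-3) = 40
A_5→A_6: (8)(-5) − (9)(-8) = 32
A_6→A_1: (9)(1) − (8)(-5) = 49
Σ = 219
Area = |Σ|/2 = 109.5.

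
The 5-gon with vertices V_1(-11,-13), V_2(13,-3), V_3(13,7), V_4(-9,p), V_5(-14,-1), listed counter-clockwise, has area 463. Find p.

13

The doubled signed area Σ (x_i y_{i+1} − x_{i+1} y_i) is linear in p.
With p=0 it equals 575; the coefficient of p is 27 (from the two edges through V_4).
So 27·p + 575 = 2·463 = 926 ⇒ p = 13.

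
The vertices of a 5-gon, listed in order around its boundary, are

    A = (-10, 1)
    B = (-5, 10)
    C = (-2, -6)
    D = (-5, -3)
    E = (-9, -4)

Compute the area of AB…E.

Apply Gauss's area formula: 2A = Σ (x_i·y_{i+1} − x_{i+1}·y_i), indices taken mod 5.
Cross-terms: -95, 50, -24, -7, -49  ⇒  Σ = -125
Area = |Σ|/2 = 62.5.

62.5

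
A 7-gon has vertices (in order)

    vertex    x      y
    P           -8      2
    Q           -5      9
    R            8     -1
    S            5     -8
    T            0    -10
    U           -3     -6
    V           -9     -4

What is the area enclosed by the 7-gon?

180

P→Q: (-8)(9) − (-5)(2) = -62
Q→R: (-5)(-1) − (8)(9) = -67
R→S: (8)(-8) − (5)(-1) = -59
S→T: (5)(-10) − (0)(-8) = -50
T→U: (0)(-6) − (-3)(-10) = -30
U→V: (-3)(-4) − (-9)(-6) = -42
V→P: (-9)(2) − (-8)(-4) = -50
Σ = -360
Area = |Σ|/2 = 180.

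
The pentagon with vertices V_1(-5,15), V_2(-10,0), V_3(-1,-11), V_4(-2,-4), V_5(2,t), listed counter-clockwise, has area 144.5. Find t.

3

The doubled signed area Σ (x_i y_{i+1} − x_{i+1} y_i) is linear in t.
With t=0 it equals 280; the coefficient of t is 3 (from the two edges through V_5).
So 3·t + 280 = 2·144.5 = 289 ⇒ t = 3.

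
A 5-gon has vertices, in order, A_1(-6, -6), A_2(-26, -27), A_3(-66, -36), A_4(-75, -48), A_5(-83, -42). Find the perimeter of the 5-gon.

180

|A_1A_2| = √((-20)² + (-21)²) = √841 = 29
|A_2A_3| = √((-40)² + (-9)²) = √1681 = 41
|A_3A_4| = √((-9)² + (-12)²) = √225 = 15
|A_4A_5| = √((-8)² + (6)²) = √100 = 10
|A_5A_1| = √((77)² + (36)²) = √7225 = 85
Perimeter = 29 + 41 + 15 + 10 + 85 = 180.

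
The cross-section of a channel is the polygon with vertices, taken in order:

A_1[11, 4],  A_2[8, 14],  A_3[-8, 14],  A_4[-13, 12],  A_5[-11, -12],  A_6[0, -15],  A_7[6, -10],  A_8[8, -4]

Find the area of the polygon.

553.5

Apply the surveyor's formula: 2A = Σ (x_i·y_{i+1} − x_{i+1}·y_i), indices taken mod 8.
Σ = (122) + (224) + (86) + (288) + (165) + (90) + (56) + (76) = 1107
Area = |Σ|/2 = 553.5.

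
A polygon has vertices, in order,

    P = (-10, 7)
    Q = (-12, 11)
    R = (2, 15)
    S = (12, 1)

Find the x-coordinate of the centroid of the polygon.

-4/13

Apply the shoelace formula. First the cross-terms c_i = x_i·y_{i+1} − x_{i+1}·y_i:
  -26, -202, -178, 94  ⇒  2A = -312, A = -156.
Then Σ (x_i + x_{i+1})·c_i = 288, so x̄ = 288 / (6·(-156)) = -4/13.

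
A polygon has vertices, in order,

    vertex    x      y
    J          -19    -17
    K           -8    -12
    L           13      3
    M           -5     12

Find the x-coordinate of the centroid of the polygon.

Apply the surveyor's formula. First the cross-terms c_i = x_i·y_{i+1} − x_{i+1}·y_i:
  92, 132, 171, 313  ⇒  2A = 708, A = 354.
Then Σ (x_i + x_{i+1})·c_i = -7968, so x̄ = -7968 / (6·354) = -664/177.

-664/177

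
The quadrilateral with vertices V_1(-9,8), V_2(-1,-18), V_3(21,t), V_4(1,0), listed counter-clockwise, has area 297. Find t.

The doubled signed area Σ (x_i y_{i+1} − x_{i+1} y_i) is linear in t.
With t=0 it equals 556; the coefficient of t is -2 (from the two edges through V_3).
So -2·t + 556 = 2·297 = 594 ⇒ t = -19.

-19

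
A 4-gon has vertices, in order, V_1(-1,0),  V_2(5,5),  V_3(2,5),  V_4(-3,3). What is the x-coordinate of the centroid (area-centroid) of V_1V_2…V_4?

Apply Gauss's area formula. First the cross-terms c_i = x_i·y_{i+1} − x_{i+1}·y_i:
  -5, 15, 21, 3  ⇒  2A = 34, A = 17.
Then Σ (x_i + x_{i+1})·c_i = 52, so x̄ = 52 / (6·17) = 26/51.

26/51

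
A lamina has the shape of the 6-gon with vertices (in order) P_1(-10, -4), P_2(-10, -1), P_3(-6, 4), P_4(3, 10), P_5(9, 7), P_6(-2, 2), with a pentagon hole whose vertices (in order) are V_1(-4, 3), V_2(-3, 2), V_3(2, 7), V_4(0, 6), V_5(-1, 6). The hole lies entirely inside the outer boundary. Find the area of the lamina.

Outer boundary:
Apply the shoelace (surveyor's) formula: 2A = Σ (x_i·y_{i+1} − x_{i+1}·y_i), indices taken mod 6.
Σ = (-30) + (-46) + (-72) + (-69) + (32) + (28) = -157
Area = |Σ|/2 = 78.5.
Hole:
Σ = (1) + (-25) + (12) + (6) + (21) = 15
Area = |Σ|/2 = 7.5.
Net area = 78.5 − 7.5 = 71.

71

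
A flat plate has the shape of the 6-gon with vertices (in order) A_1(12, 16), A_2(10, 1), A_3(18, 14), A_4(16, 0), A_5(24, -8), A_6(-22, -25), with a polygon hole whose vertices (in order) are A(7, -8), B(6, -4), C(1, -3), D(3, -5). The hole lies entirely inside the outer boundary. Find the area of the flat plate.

592.5

Outer boundary:
A_1→A_2: (12)(1) − (10)(16) = -148
A_2→A_3: (10)(14) − (18)(1) = 122
A_3→A_4: (18)(0) − (16)(14) = -224
A_4→A_5: (16)(-8) − (24)(0) = -128
A_5→A_6: (24)(-25) − (-22)(-8) = -776
A_6→A_1: (-22)(16) − (12)(-25) = -52
Σ = -1206
Area = |Σ|/2 = 603.
Hole:
Apply the surveyor's formula: 2A = Σ (x_i·y_{i+1} − x_{i+1}·y_i), indices taken mod 4.
A→B: (7)(-4) − (6)(-8) = 20
B→C: (6)(-3) − (1)(-4) = -14
C→D: (1)(-5) − (3)(-3) = 4
D→A: (3)(-8) − (7)(-5) = 11
Σ = 21
Area = |Σ|/2 = 10.5.
Net area = 603 − 10.5 = 592.5.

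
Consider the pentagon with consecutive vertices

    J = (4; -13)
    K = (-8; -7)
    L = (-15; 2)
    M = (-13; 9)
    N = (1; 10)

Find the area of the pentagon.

277

Σ = (-132) + (-121) + (-109) + (-139) + (-53) = -554
Area = |Σ|/2 = 277.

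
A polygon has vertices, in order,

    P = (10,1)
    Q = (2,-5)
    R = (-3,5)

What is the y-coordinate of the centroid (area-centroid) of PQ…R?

1/3

Apply the surveyor's formula. First the cross-terms c_i = x_i·y_{i+1} − x_{i+1}·y_i:
  -52, -5, -53  ⇒  2A = -110, A = -55.
Then Σ (y_i + y_{i+1})·c_i = -110, so ȳ = -110 / (6·(-55)) = 1/3.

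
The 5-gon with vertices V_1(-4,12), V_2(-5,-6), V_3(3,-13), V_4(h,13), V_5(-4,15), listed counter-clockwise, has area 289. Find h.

Write out the shoelace sum; only the two edges meeting at V_4 involve h:
2·Area = [(3·13 − h·(-13)) + (h·15 − (-4)·13)] + 179
       = 28·h + 270 = 578
⇒ h = 11.

11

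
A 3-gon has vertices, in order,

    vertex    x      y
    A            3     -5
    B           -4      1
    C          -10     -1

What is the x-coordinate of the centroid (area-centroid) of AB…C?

-11/3

Apply Gauss's area formula. First the cross-terms c_i = x_i·y_{i+1} − x_{i+1}·y_i:
  -17, 14, 53  ⇒  2A = 50, A = 25.
Then Σ (x_i + x_{i+1})·c_i = -550, so x̄ = -550 / (6·25) = -11/3.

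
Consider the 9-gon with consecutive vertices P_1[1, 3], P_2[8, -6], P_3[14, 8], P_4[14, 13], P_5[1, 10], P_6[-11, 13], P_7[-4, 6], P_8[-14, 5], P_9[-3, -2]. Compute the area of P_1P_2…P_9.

Apply the shoelace (surveyor's) formula: 2A = Σ (x_i·y_{i+1} − x_{i+1}·y_i), indices taken mod 9.
Σ = (-30) + (148) + (70) + (127) + (123) + (-14) + (64) + (43) + (-7) = 524
Area = |Σ|/2 = 262.

262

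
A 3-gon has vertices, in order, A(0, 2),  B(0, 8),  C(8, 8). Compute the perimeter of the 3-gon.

24

|AB| = √((0)² + (6)²) = √36 = 6
|BC| = √((8)² + (0)²) = √64 = 8
|CA| = √((-8)² + (-6)²) = √100 = 10
Perimeter = 6 + 8 + 10 = 24.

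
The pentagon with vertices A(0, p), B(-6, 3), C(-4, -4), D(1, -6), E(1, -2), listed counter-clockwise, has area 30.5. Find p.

The doubled signed area Σ (x_i y_{i+1} − x_{i+1} y_i) is linear in p.
With p=0 it equals 68; the coefficient of p is 7 (from the two edges through A).
So 7·p + 68 = 2·30.5 = 61 ⇒ p = -1.

-1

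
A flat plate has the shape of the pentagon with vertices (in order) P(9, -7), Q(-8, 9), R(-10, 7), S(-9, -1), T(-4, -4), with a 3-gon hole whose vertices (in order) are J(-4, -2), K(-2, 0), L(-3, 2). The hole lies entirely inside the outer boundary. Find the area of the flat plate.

111

Outer boundary:
Cross-terms: 25, 34, 73, 32, 64  ⇒  Σ = 228
Area = |Σ|/2 = 114.
Hole:
Apply Gauss's area formula: 2A = Σ (x_i·y_{i+1} − x_{i+1}·y_i), indices taken mod 3.
Cross-terms: -4, -4, 14  ⇒  Σ = 6
Area = |Σ|/2 = 3.
Net area = 114 − 3 = 111.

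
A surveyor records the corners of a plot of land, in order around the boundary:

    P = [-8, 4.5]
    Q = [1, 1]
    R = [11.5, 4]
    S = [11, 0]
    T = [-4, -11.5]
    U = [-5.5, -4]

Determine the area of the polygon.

147.25

Apply Gauss's area formula: 2A = Σ (x_i·y_{i+1} − x_{i+1}·y_i), indices taken mod 6.
P→Q: (-8)(1) − (1)(4.5) = -12.5
Q→R: (1)(4) − (11.5)(1) = -7.5
R→S: (11.5)(0) − (11)(4) = -44
S→T: (11)(-11.5) − (-4)(0) = -126.5
T→U: (-4)(-4) − (-5.5)(-11.5) = -47.25
U→P: (-5.5)(4.5) − (-8)(-4) = -56.75
Σ = -294.5
Area = |Σ|/2 = 147.25.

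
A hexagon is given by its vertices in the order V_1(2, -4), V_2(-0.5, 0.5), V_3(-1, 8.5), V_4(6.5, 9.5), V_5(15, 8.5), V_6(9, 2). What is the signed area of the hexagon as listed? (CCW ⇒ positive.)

-121.625

Apply the shoelace (surveyor's) formula: 2A = Σ (x_i·y_{i+1} − x_{i+1}·y_i), indices taken mod 6.
Σ = (-1) + (-3.75) + (-64.75) + (-87.25) + (-46.5) + (-40) = -243.25
Signed area = Σ/2 = -121.625 (negative ⇒ clockwise traversal).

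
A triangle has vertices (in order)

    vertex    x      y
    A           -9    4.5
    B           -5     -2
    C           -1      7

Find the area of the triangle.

31

Apply Gauss's area formula: 2A = Σ (x_i·y_{i+1} − x_{i+1}·y_i), indices taken mod 3.
Σ = (40.5) + (-37) + (58.5) = 62
Area = |Σ|/2 = 31.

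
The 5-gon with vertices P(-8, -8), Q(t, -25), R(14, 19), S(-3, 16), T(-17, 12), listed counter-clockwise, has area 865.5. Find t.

The doubled signed area Σ (x_i y_{i+1} − x_{i+1} y_i) is linear in t.
With t=0 it equals 1299; the coefficient of t is 27 (from the two edges through Q).
So 27·t + 1299 = 2·865.5 = 1731 ⇒ t = 16.

16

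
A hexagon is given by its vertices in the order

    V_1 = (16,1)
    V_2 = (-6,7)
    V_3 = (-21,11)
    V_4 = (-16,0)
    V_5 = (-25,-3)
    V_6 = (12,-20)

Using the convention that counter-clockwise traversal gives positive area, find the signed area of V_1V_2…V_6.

645.5

Apply the shoelace (surveyor's) formula: 2A = Σ (x_i·y_{i+1} − x_{i+1}·y_i), indices taken mod 6.
V_1→V_2: (16)(7) − (-6)(1) = 118
V_2→V_3: (-6)(11) − (-21)(7) = 81
V_3→V_4: (-21)(0) − (-16)(11) = 176
V_4→V_5: (-16)(-3) − (-25)(0) = 48
V_5→V_6: (-25)(-20) − (12)(-3) = 536
V_6→V_1: (12)(1) − (16)(-20) = 332
Σ = 1291
Signed area = Σ/2 = 645.5 (positive ⇒ counter-clockwise traversal).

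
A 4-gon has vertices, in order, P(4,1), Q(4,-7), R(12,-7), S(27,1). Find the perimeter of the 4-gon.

|PQ| = √((0)² + (-8)²) = √64 = 8
|QR| = √((8)² + (0)²) = √64 = 8
|RS| = √((15)² + (8)²) = √289 = 17
|SP| = √((-23)² + (0)²) = √529 = 23
Perimeter = 8 + 8 + 17 + 23 = 56.

56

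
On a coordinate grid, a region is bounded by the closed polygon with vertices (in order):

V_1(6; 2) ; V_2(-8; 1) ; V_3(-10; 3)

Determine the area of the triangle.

Apply the shoelace (surveyor's) formula: 2A = Σ (x_i·y_{i+1} − x_{i+1}·y_i), indices taken mod 3.
V_1→V_2: (6)(1) − (-8)(2) = 22
V_2→V_3: (-8)(3) − (-10)(1) = -14
V_3→V_1: (-10)(2) − (6)(3) = -38
Σ = -30
Area = |Σ|/2 = 15.

15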